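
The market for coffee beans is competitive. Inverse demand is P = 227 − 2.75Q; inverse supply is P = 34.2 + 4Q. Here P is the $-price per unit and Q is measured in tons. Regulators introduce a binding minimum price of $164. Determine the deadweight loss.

$107.89

Competitive equilibrium: 227 − 2.75Q = 34.2 + 4Q → Q* = 28.563, P* = 148.4519.
At the floor P = 164, quantity demanded = (227 − 164)/2.75 = 22.9091.
Sellers' marginal cost at Q' = 22.9091: 34.2 + 4·22.9091 = 125.8364.
ΔQ = 28.563 − 22.9091 = 5.6539; wedge = 164 − 125.8364 = 38.1636.
DWL = ½ × 5.6539 × 38.1636 = $107.89.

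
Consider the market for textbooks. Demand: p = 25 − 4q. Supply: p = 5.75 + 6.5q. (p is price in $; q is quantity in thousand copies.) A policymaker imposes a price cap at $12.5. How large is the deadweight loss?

$3.32 thousand

Competitive equilibrium: 25 − 4q = 5.75 + 6.5q → q* = 1.8333, p* = 17.6667.
At the ceiling p = 12.5, quantity supplied = (12.5 − 5.75)/6.5 = 1.0385.
Willingness to pay at q' = 1.0385: 25 − 4·1.0385 = 20.846.
Δq = 1.8333 − 1.0385 = 0.7948; wedge = 20.846 − 12.5 = 8.346.
Deadweight loss = ½ × 0.7948 × 8.346 = $3.32 thousand.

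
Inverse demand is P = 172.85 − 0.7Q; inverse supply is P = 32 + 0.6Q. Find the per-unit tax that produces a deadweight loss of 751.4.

Competitive equilibrium: 172.85 − 0.7Q = 32 + 0.6Q → Q* = 108.3462, P* = 97.0077.
A tax t gives ΔQ = t/1.3 and wedge t, so DWL = t²/2.6.
t²/2.6 = 751.4 → t² = 1953.64 → t = 44.2.

44.2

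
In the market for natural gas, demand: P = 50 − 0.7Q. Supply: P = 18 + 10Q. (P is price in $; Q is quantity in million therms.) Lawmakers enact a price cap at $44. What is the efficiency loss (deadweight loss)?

Competitive equilibrium: 50 − 0.7Q = 18 + 10Q → Q* = 2.9907, P* = 47.9065.
At the ceiling P = 44, quantity supplied = (44 − 18)/10 = 2.6.
Willingness to pay at Q' = 2.6: 50 − 0.7·2.6 = 48.18.
ΔQ = 2.9907 − 2.6 = 0.3907; wedge = 48.18 − 44 = 4.18.
Deadweight loss = ½ × 0.3907 × 4.18 = $0.82 million.

$0.82 million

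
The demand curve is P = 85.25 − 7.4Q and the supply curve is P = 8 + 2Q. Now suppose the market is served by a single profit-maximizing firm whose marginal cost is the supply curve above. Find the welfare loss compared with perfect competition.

Competitive equilibrium: 85.25 − 7.4Q = 8 + 2Q → Q* = 8.2181, P* = 24.4362.
Marginal revenue: MR = 85.25 − 14.8Q. Set MR = MC: 85.25 − 14.8Q = 8 + 2Q → Q_m = 4.5982.
Price P_m = 85.25 − 7.4·4.5982 = 51.2233; MC(Q_m) = 8 + 2·4.5982 = 17.1964.
Competitive Q* = 8.2181, so ΔQ = 3.6199; wedge = 51.2233 − 17.1964 = 34.0269.
Welfare loss = ½ × 3.6199 × 34.0269 = 61.59.

61.59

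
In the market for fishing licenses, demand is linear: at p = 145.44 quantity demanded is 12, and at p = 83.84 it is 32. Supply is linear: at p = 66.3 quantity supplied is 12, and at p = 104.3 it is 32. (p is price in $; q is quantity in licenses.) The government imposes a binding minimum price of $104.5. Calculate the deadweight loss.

$16.82

Demand slope = (83.84 − 145.44)/(32 − 12) = −3.08, so p = 182.4 − 3.08q.
Supply slope = (104.3 − 66.3)/(32 − 12) = 1.9, so p = 43.5 + 1.9q.
Competitive equilibrium: 182.4 − 3.08q = 43.5 + 1.9q → q* = 27.8916, p* = 96.494.
At the floor p = 104.5, quantity demanded = (182.4 − 104.5)/3.08 = 25.2922.
Sellers' marginal cost at q' = 25.2922: 43.5 + 1.9·25.2922 = 91.5552.
Δq = 27.8916 − 25.2922 = 2.5994; wedge = 104.5 − 91.5552 = 12.9448.
Deadweight loss = ½ × 2.5994 × 12.9448 = $16.82.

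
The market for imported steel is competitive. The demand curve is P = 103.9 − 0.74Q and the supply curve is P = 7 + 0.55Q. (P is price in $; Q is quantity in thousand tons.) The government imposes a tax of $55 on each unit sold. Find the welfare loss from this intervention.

$1172.48 thousand

Competitive equilibrium: 103.9 − 0.74Q = 7 + 0.55Q → Q* = 75.1163, P* = 48.314.
With the tax, the buyer price exceeds the seller price by 55: (103.9 − 0.74Q) − (7 + 0.55Q) = 55 → Q' = 32.4806.
ΔQ = 75.1163 − 32.4806 = 42.6357; the wedge equals the tax, 55.
DWL = ½ × 42.6357 × 55 = $1172.48 thousand.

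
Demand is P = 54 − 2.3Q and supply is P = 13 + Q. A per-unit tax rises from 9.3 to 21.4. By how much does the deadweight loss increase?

56.28

Competitive equilibrium: 54 − 2.3Q = 13 + Q → Q* = 12.4242, P* = 25.4242.
For a per-unit tax t: ΔQ = t/3.3, so DWL = ½·t·(t/3.3) = t²/6.6.
At t = 9.3: DWL = 13.105. At t = 21.4: DWL = 69.388.
Increase = 69.388 − 13.105 = 56.28.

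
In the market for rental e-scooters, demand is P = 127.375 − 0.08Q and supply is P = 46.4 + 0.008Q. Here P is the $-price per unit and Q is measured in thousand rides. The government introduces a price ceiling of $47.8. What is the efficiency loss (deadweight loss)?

$24432.28 thousand

Competitive equilibrium: 127.375 − 0.08Q = 46.4 + 0.008Q → Q* = 920.1705, P* = 53.7614.
At the ceiling P = 47.8, quantity supplied = (47.8 − 46.4)/0.008 = 175.
Willingness to pay at Q' = 175: 127.375 − 0.08·175 = 113.375.
ΔQ = 920.1705 − 175 = 745.1705; wedge = 113.375 − 47.8 = 65.575.
Welfare loss = ½ × 745.1705 × 65.575 = $24432.28 thousand.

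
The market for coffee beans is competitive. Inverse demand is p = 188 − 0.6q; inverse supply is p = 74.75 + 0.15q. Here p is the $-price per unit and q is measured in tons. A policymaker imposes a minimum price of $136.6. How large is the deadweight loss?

Competitive equilibrium: 188 − 0.6q = 74.75 + 0.15q → q* = 151, p* = 97.4.
At the floor p = 136.6, quantity demanded = (188 − 136.6)/0.6 = 85.6667.
Sellers' marginal cost at q' = 85.6667: 74.75 + 0.15·85.6667 = 87.6.
Δq = 151 − 85.6667 = 65.3333; wedge = 136.6 − 87.6 = 49.
The triangle = ½ × 65.3333 × 49 = $1600.67.

$1600.67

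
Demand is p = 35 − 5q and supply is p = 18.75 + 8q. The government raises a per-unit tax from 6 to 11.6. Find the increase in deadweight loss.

Competitive equilibrium: 35 − 5q = 18.75 + 8q → q* = 1.25, p* = 28.75.
For a per-unit tax t: Δq = t/13, so DWL = ½·t·(t/13) = t²/26.
At t = 6: DWL = 1.385. At t = 11.6: DWL = 5.175.
Increase = 5.175 − 1.385 = 3.79.

3.79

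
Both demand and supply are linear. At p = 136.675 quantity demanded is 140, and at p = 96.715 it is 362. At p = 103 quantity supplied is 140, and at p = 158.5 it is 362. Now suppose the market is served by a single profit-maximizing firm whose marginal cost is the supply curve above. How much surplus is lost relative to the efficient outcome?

Demand slope = (96.715 − 136.675)/(362 − 140) = −0.18, so p = 161.875 − 0.18q.
Supply slope = (158.5 − 103)/(362 − 140) = 0.25, so p = 68 + 0.25q.
Competitive equilibrium: 161.875 − 0.18q = 68 + 0.25q → q* = 218.314, p* = 122.5785.
Marginal revenue: MR = 161.875 − 0.36q. Set MR = MC: 161.875 − 0.36q = 68 + 0.25q → q_m = 153.8934.
Price p_m = 161.875 − 0.18·153.8934 = 134.1742; MC(q_m) = 68 + 0.25·153.8934 = 106.4734.
Competitive q* = 218.314, so Δq = 64.4206; wedge = 134.1742 − 106.4734 = 27.7008.
Welfare loss = ½ × 64.4206 × 27.7008 = 892.25.

892.25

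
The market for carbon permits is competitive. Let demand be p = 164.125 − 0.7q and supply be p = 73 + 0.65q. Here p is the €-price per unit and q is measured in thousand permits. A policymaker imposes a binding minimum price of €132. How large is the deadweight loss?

Competitive equilibrium: 164.125 − 0.7q = 73 + 0.65q → q* = 67.5, p* = 116.875.
At the floor p = 132, quantity demanded = (164.125 − 132)/0.7 = 45.8929.
Sellers' marginal cost at q' = 45.8929: 73 + 0.65·45.8929 = 102.8304.
Δq = 67.5 − 45.8929 = 21.6071; wedge = 132 − 102.8304 = 29.1696.
The triangle = ½ × 21.6071 × 29.1696 = €315.14 thousand.

€315.14 thousand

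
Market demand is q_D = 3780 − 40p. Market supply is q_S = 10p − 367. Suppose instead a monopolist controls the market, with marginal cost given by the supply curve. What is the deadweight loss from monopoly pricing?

371.20

In inverse form: demand p = 94.5 − 0.025q, supply p = 36.7 + 0.1q.
Competitive equilibrium: 94.5 − 0.025q = 36.7 + 0.1q → q* = 462.4, p* = 82.94.
Marginal revenue: MR = 94.5 − 0.05q. Set MR = MC: 94.5 − 0.05q = 36.7 + 0.1q → q_m = 385.33333.
Price p_m = 94.5 − 0.025·385.33333 = 84.86667; MC(q_m) = 36.7 + 0.1·385.33333 = 75.23333.
Competitive q* = 462.4, so Δq = 77.06667; wedge = 84.86667 − 75.23333 = 9.63334.
Deadweight loss = ½ × 77.06667 × 9.63334 = 371.20.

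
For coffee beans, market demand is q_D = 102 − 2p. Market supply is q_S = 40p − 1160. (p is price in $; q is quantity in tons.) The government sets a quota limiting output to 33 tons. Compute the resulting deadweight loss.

$20.81

In inverse form: demand p = 51 − 0.5q, supply p = 29 + 0.025q.
Competitive equilibrium: 51 − 0.5q = 29 + 0.025q → q* = 41.9048, p* = 30.0476.
At q = 33: demand price = 51 − 0.5·33 = 34.5; supply price = 29 + 0.025·33 = 29.825.
Δq = 41.9048 − 33 = 8.9048; wedge = 34.5 − 29.825 = 4.675.
Deadweight loss = ½ × 8.9048 × 4.675 = $20.81.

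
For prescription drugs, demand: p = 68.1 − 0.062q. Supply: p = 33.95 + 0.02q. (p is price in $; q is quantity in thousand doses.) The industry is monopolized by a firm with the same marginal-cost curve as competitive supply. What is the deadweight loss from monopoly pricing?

Competitive equilibrium: 68.1 − 0.062q = 33.95 + 0.02q → q* = 416.4634, p* = 42.2793.
Marginal revenue: MR = 68.1 − 0.124q. Set MR = MC: 68.1 − 0.124q = 33.95 + 0.02q → q_m = 237.1528.
Price p_m = 68.1 − 0.062·237.1528 = 53.3965; MC(q_m) = 33.95 + 0.02·237.1528 = 38.6931.
Competitive q* = 416.4634, so Δq = 179.3106; wedge = 53.3965 − 38.6931 = 14.7034.
Deadweight loss = ½ × 179.3106 × 14.7034 = $1318.24 thousand.

$1318.24 thousand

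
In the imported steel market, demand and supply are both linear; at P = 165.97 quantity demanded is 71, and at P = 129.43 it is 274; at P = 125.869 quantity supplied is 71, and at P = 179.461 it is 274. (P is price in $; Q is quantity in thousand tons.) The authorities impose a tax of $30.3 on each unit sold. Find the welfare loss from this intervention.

$1033.89 thousand

Demand slope = (129.43 − 165.97)/(274 − 71) = −0.18, so P = 178.75 − 0.18Q.
Supply slope = (179.461 − 125.869)/(274 − 71) = 0.264, so P = 107.125 + 0.264Q.
Competitive equilibrium: 178.75 − 0.18Q = 107.125 + 0.264Q → Q* = 161.3176, P* = 149.7128.
With the tax, the buyer price exceeds the seller price by 30.3: (178.75 − 0.18Q) − (107.125 + 0.264Q) = 30.3 → Q' = 93.0743.
ΔQ = 161.3176 − 93.0743 = 68.2433; the wedge equals the tax, 30.3.
The triangle = ½ × 68.2433 × 30.3 = $1033.89 thousand.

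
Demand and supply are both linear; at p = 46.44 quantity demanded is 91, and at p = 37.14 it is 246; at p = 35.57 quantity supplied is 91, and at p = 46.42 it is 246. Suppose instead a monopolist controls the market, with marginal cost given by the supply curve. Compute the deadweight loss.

197.64

Demand slope = (37.14 − 46.44)/(246 − 91) = −0.06, so p = 51.9 − 0.06q.
Supply slope = (46.42 − 35.57)/(246 − 91) = 0.07, so p = 29.2 + 0.07q.
Competitive equilibrium: 51.9 − 0.06q = 29.2 + 0.07q → q* = 174.6154, p* = 41.4231.
Marginal revenue: MR = 51.9 − 0.12q. Set MR = MC: 51.9 − 0.12q = 29.2 + 0.07q → q_m = 119.4737.
Price p_m = 51.9 − 0.06·119.4737 = 44.7316; MC(q_m) = 29.2 + 0.07·119.4737 = 37.5632.
Competitive q* = 174.6154, so Δq = 55.1417; wedge = 44.7316 − 37.5632 = 7.1684.
DWL = ½ × 55.1417 × 7.1684 = 197.64.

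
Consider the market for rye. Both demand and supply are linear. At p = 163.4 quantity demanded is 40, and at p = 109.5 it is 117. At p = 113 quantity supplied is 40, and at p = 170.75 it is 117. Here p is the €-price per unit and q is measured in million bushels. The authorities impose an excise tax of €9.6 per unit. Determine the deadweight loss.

Demand slope = (109.5 − 163.4)/(117 − 40) = −0.7, so p = 191.4 − 0.7q.
Supply slope = (170.75 − 113)/(117 − 40) = 0.75, so p = 83 + 0.75q.
Competitive equilibrium: 191.4 − 0.7q = 83 + 0.75q → q* = 74.7586, p* = 139.069.
With the tax, the buyer price exceeds the seller price by 9.6: (191.4 − 0.7q) − (83 + 0.75q) = 9.6 → q' = 68.1379.
Δq = 74.7586 − 68.1379 = 6.6207; the wedge equals the tax, 9.6.
DWL = ½ × 6.6207 × 9.6 = €31.78 million.

€31.78 million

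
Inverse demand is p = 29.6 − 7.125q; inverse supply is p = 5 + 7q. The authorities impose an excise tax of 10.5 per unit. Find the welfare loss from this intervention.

Competitive equilibrium: 29.6 − 7.125q = 5 + 7q → q* = 1.7416, p* = 17.1912.
With the tax, the buyer price exceeds the seller price by 10.5: (29.6 − 7.125q) − (5 + 7q) = 10.5 → q' = 0.9982.
Δq = 1.7416 − 0.9982 = 0.7434; the wedge equals the tax, 10.5.
The triangle = ½ × 0.7434 × 10.5 = 3.90.

3.90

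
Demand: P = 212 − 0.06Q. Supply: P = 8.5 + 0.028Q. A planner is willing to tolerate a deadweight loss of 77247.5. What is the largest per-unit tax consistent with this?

116.6

Competitive equilibrium: 212 − 0.06Q = 8.5 + 0.028Q → Q* = 2312.5, P* = 73.25.
A tax t gives ΔQ = t/0.088 and wedge t, so DWL = t²/0.176.
t²/0.176 = 77247.5 → t² = 13595.56 → t = 116.6.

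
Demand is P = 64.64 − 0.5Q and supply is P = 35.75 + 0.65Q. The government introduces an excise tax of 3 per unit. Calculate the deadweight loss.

Competitive equilibrium: 64.64 − 0.5Q = 35.75 + 0.65Q → Q* = 25.1217, P* = 52.0791.
With the tax, the buyer price exceeds the seller price by 3: (64.64 − 0.5Q) − (35.75 + 0.65Q) = 3 → Q' = 22.513.
ΔQ = 25.1217 − 22.513 = 2.6087; the wedge equals the tax, 3.
Welfare loss = ½ × 2.6087 × 3 = 3.91.

3.91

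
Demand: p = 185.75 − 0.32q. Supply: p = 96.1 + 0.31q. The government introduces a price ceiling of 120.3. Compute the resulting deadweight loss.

Competitive equilibrium: 185.75 − 0.32q = 96.1 + 0.31q → q* = 142.3016, p* = 140.2135.
At the ceiling p = 120.3, quantity supplied = (120.3 − 96.1)/0.31 = 78.0645.
Willingness to pay at q' = 78.0645: 185.75 − 0.32·78.0645 = 160.7694.
Δq = 142.3016 − 78.0645 = 64.2371; wedge = 160.7694 − 120.3 = 40.4694.
Welfare loss = ½ × 64.2371 × 40.4694 = 1299.82.

1299.82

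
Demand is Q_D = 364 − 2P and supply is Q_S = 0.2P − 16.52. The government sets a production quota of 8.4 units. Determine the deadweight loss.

257.29

In inverse form: demand P = 182 − 0.5Q, supply P = 82.6 + 5Q.
Competitive equilibrium: 182 − 0.5Q = 82.6 + 5Q → Q* = 18.0727, P* = 172.9636.
At Q = 8.4: demand price = 182 − 0.5·8.4 = 177.8; supply price = 82.6 + 5·8.4 = 124.6.
ΔQ = 18.0727 − 8.4 = 9.6727; wedge = 177.8 − 124.6 = 53.2.
The triangle = ½ × 9.6727 × 53.2 = 257.29.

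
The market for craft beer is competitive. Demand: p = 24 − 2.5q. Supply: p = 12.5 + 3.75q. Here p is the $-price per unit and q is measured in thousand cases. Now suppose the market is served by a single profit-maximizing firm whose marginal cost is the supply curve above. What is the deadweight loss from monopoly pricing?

$0.86 thousand

Competitive equilibrium: 24 − 2.5q = 12.5 + 3.75q → q* = 1.84, p* = 19.4.
Marginal revenue: MR = 24 − 5q. Set MR = MC: 24 − 5q = 12.5 + 3.75q → q_m = 1.3143.
Price p_m = 24 − 2.5·1.3143 = 20.7143; MC(q_m) = 12.5 + 3.75·1.3143 = 17.4286.
Competitive q* = 1.84, so Δq = 0.5257; wedge = 20.7143 − 17.4286 = 3.2857.
The triangle = ½ × 0.5257 × 3.2857 = $0.86 thousand.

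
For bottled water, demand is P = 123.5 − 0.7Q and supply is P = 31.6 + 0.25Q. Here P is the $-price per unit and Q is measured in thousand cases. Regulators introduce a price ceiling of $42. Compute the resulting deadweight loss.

Competitive equilibrium: 123.5 − 0.7Q = 31.6 + 0.25Q → Q* = 96.7368, P* = 55.7842.
At the ceiling P = 42, quantity supplied = (42 − 31.6)/0.25 = 41.6.
Willingness to pay at Q' = 41.6: 123.5 − 0.7·41.6 = 94.38.
ΔQ = 96.7368 − 41.6 = 55.1368; wedge = 94.38 − 42 = 52.38.
Welfare loss = ½ × 55.1368 × 52.38 = $1444.03 thousand.

$1444.03 thousand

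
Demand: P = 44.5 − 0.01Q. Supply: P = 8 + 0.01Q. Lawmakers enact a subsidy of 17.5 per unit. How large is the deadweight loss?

Competitive equilibrium: 44.5 − 0.01Q = 8 + 0.01Q → Q* = 1825, P* = 26.25.
The subsidy lowers effective supply by 17.5: P = 0.01Q − 9.5.
New quantity: 44.5 − 0.01Q = 0.01Q − 9.5 → Q' = 2700.
Overproduction ΔQ = 2700 − 1825 = 875; wedge = subsidy = 17.5.
DWL = ½ × 875 × 17.5 = 7656.25.

7656.25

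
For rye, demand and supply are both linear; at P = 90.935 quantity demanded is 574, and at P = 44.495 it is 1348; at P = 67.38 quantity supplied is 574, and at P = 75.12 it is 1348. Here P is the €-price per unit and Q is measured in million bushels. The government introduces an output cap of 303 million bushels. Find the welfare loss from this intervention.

€12916.97 million

Demand slope = (44.495 − 90.935)/(1348 − 574) = −0.06, so P = 125.375 − 0.06Q.
Supply slope = (75.12 − 67.38)/(1348 − 574) = 0.01, so P = 61.64 + 0.01Q.
Competitive equilibrium: 125.375 − 0.06Q = 61.64 + 0.01Q → Q* = 910.5, P* = 70.745.
At Q = 303: demand price = 125.375 − 0.06·303 = 107.195; supply price = 61.64 + 0.01·303 = 64.67.
ΔQ = 910.5 − 303 = 607.5; wedge = 107.195 − 64.67 = 42.525.
Welfare loss = ½ × 607.5 × 42.525 = €12916.97 million.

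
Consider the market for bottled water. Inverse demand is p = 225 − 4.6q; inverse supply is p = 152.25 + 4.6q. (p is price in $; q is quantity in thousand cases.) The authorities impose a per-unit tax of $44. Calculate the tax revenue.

Competitive equilibrium: 225 − 4.6q = 152.25 + 4.6q → q* = 7.9076, p* = 188.625.
With the tax, the buyer price exceeds the seller price by 44: (225 − 4.6q) − (152.25 + 4.6q) = 44 → q' = 3.125.
Tax revenue = 44 × 3.125 = $137.50 thousand.

$137.50 thousand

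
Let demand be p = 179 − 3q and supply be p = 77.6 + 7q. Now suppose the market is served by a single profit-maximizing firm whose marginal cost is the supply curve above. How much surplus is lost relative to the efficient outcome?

Competitive equilibrium: 179 − 3q = 77.6 + 7q → q* = 10.14, p* = 148.58.
Marginal revenue: MR = 179 − 6q. Set MR = MC: 179 − 6q = 77.6 + 7q → q_m = 7.8.
Price p_m = 179 − 3·7.8 = 155.6; MC(q_m) = 77.6 + 7·7.8 = 132.2.
Competitive q* = 10.14, so Δq = 2.34; wedge = 155.6 − 132.2 = 23.4.
The triangle = ½ × 2.34 × 23.4 = 27.378.

27.378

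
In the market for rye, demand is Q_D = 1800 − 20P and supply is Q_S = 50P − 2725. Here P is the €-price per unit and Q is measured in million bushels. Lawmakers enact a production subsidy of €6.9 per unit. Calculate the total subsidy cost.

In inverse form: demand P = 90 − 0.05Q, supply P = 54.5 + 0.02Q.
Competitive equilibrium: 90 − 0.05Q = 54.5 + 0.02Q → Q* = 507.1429, P* = 64.6429.
The subsidy lowers effective supply by 6.9: P = 47.6 + 0.02Q.
New quantity: 90 − 0.05Q = 47.6 + 0.02Q → Q' = 605.7143.
Total subsidy cost = 6.9 × 605.7143 = €4179.43 million.

€4179.43 million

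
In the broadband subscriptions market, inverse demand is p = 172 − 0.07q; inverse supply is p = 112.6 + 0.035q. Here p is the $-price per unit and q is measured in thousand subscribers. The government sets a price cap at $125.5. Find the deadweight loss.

Competitive equilibrium: 172 − 0.07q = 112.6 + 0.035q → q* = 565.7143, p* = 132.4.
At the ceiling p = 125.5, quantity supplied = (125.5 − 112.6)/0.035 = 368.5714.
Willingness to pay at q' = 368.5714: 172 − 0.07·368.5714 = 146.2.
Δq = 565.7143 − 368.5714 = 197.1429; wedge = 146.2 − 125.5 = 20.7.
The triangle = ½ × 197.1429 × 20.7 = $2040.43 thousand.

$2040.43 thousand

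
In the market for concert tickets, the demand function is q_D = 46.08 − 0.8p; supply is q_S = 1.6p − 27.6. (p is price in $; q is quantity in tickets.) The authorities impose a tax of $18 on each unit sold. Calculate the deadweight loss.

$86.40

In inverse form: demand p = 57.6 − 1.25q, supply p = 17.25 + 0.625q.
Competitive equilibrium: 57.6 − 1.25q = 17.25 + 0.625q → q* = 21.52, p* = 30.7.
With the tax, the buyer price exceeds the seller price by 18: (57.6 − 1.25q) − (17.25 + 0.625q) = 18 → q' = 11.92.
Δq = 21.52 − 11.92 = 9.6; the wedge equals the tax, 18.
DWL = ½ × 9.6 × 18 = $86.40.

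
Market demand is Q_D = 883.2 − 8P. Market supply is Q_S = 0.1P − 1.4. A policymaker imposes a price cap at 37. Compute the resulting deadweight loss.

263.97

In inverse form: demand P = 110.4 − 0.125Q, supply P = 14 + 10Q.
Competitive equilibrium: 110.4 − 0.125Q = 14 + 10Q → Q* = 9.521, P* = 109.2099.
At the ceiling P = 37, quantity supplied = (37 − 14)/10 = 2.3.
Willingness to pay at Q' = 2.3: 110.4 − 0.125·2.3 = 110.1125.
ΔQ = 9.521 − 2.3 = 7.221; wedge = 110.1125 − 37 = 73.1125.
DWL = ½ × 7.221 × 73.1125 = 263.97.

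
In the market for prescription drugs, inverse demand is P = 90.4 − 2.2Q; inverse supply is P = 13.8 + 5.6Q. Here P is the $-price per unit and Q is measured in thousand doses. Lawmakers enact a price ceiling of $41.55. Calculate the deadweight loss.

$92.31 thousand

Competitive equilibrium: 90.4 − 2.2Q = 13.8 + 5.6Q → Q* = 9.8205, P* = 68.7949.
At the ceiling P = 41.55, quantity supplied = (41.55 − 13.8)/5.6 = 4.9554.
Willingness to pay at Q' = 4.9554: 90.4 − 2.2·4.9554 = 79.4981.
ΔQ = 9.8205 − 4.9554 = 4.8651; wedge = 79.4981 − 41.55 = 37.9481.
DWL = ½ × 4.8651 × 37.9481 = $92.31 thousand.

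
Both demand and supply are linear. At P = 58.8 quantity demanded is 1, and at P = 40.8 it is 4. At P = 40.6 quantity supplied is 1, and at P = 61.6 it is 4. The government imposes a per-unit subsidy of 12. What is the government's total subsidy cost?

Demand slope = (40.8 − 58.8)/(4 − 1) = −6, so P = 64.8 − 6Q.
Supply slope = (61.6 − 40.6)/(4 − 1) = 7, so P = 33.6 + 7Q.
Competitive equilibrium: 64.8 − 6Q = 33.6 + 7Q → Q* = 2.4, P* = 50.4.
The subsidy lowers effective supply by 12: P = 21.6 + 7Q.
New quantity: 64.8 − 6Q = 21.6 + 7Q → Q' = 3.3231.
Total subsidy cost = 12 × 3.3231 = 39.88.

39.88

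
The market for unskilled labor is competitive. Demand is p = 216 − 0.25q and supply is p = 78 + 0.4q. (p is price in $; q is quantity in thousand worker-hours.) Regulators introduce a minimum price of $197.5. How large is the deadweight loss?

Competitive equilibrium: 216 − 0.25q = 78 + 0.4q → q* = 212.3077, p* = 162.9231.
At the floor p = 197.5, quantity demanded = (216 − 197.5)/0.25 = 74.
Sellers' marginal cost at q' = 74: 78 + 0.4·74 = 107.6.
Δq = 212.3077 − 74 = 138.3077; wedge = 197.5 − 107.6 = 89.9.
The triangle = ½ × 138.3077 × 89.9 = $6216.93 thousand.

$6216.93 thousand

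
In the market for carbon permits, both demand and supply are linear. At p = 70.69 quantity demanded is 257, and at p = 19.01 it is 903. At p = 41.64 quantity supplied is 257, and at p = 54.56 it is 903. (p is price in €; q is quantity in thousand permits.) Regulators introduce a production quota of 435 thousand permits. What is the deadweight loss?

Demand slope = (19.01 − 70.69)/(903 − 257) = −0.08, so p = 91.25 − 0.08q.
Supply slope = (54.56 − 41.64)/(903 − 257) = 0.02, so p = 36.5 + 0.02q.
Competitive equilibrium: 91.25 − 0.08q = 36.5 + 0.02q → q* = 547.5, p* = 47.45.
At q = 435: demand price = 91.25 − 0.08·435 = 56.45; supply price = 36.5 + 0.02·435 = 45.2.
Δq = 547.5 − 435 = 112.5; wedge = 56.45 − 45.2 = 11.25.
The triangle = ½ × 112.5 × 11.25 = €632.81 thousand.

€632.81 thousand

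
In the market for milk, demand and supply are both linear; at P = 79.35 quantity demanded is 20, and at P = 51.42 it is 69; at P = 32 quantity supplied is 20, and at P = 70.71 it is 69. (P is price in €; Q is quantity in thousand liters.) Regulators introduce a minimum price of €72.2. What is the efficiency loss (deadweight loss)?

€337.32 thousand

Demand slope = (51.42 − 79.35)/(69 − 20) = −0.57, so P = 90.75 − 0.57Q.
Supply slope = (70.71 − 32)/(69 − 20) = 0.79, so P = 16.2 + 0.79Q.
Competitive equilibrium: 90.75 − 0.57Q = 16.2 + 0.79Q → Q* = 54.8162, P* = 59.5048.
At the floor P = 72.2, quantity demanded = (90.75 − 72.2)/0.57 = 32.5439.
Sellers' marginal cost at Q' = 32.5439: 16.2 + 0.79·32.5439 = 41.9097.
ΔQ = 54.8162 − 32.5439 = 22.2723; wedge = 72.2 − 41.9097 = 30.2903.
Deadweight loss = ½ × 22.2723 × 30.2903 = €337.32 thousand.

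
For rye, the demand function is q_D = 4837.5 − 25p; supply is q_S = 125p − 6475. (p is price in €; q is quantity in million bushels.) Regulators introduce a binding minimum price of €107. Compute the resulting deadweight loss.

€14962.60 million

In inverse form: demand p = 193.5 − 0.04q, supply p = 51.8 + 0.008q.
Competitive equilibrium: 193.5 − 0.04q = 51.8 + 0.008q → q* = 2952.0833, p* = 75.4167.
At the floor p = 107, quantity demanded = (193.5 − 107)/0.04 = 2162.5.
Sellers' marginal cost at q' = 2162.5: 51.8 + 0.008·2162.5 = 69.1.
Δq = 2952.0833 − 2162.5 = 789.5833; wedge = 107 − 69.1 = 37.9.
DWL = ½ × 789.5833 × 37.9 = €14962.60 million.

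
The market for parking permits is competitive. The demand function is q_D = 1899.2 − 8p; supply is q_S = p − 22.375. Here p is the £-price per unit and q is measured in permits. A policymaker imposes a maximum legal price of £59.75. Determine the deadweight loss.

£13298.41

In inverse form: demand p = 237.4 − 0.125q, supply p = 22.375 + q.
Competitive equilibrium: 237.4 − 0.125q = 22.375 + q → q* = 191.1333, p* = 213.5083.
At the ceiling p = 59.75, quantity supplied = (59.75 − 22.375)/1 = 37.375.
Willingness to pay at q' = 37.375: 237.4 − 0.125·37.375 = 232.7281.
Δq = 191.1333 − 37.375 = 153.7583; wedge = 232.7281 − 59.75 = 172.9781.
The triangle = ½ × 153.7583 × 172.9781 = £13298.41.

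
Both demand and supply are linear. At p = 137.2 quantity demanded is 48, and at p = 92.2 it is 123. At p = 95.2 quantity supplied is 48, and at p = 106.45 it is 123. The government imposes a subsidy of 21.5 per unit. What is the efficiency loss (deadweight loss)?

308.17

Demand slope = (92.2 − 137.2)/(123 − 48) = −0.6, so p = 166 − 0.6q.
Supply slope = (106.45 − 95.2)/(123 − 48) = 0.15, so p = 88 + 0.15q.
Competitive equilibrium: 166 − 0.6q = 88 + 0.15q → q* = 104, p* = 103.6.
The subsidy lowers effective supply by 21.5: p = 66.5 + 0.15q.
New quantity: 166 − 0.6q = 66.5 + 0.15q → q' = 132.6667.
Overproduction Δq = 132.6667 − 104 = 28.6667; wedge = subsidy = 21.5.
DWL = ½ × 28.6667 × 21.5 = 308.17.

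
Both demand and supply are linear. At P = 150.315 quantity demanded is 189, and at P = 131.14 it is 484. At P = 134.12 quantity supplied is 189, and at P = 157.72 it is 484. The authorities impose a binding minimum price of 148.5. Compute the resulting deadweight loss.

Demand slope = (131.14 − 150.315)/(484 − 189) = −0.065, so P = 162.6 − 0.065Q.
Supply slope = (157.72 − 134.12)/(484 − 189) = 0.08, so P = 119 + 0.08Q.
Competitive equilibrium: 162.6 − 0.065Q = 119 + 0.08Q → Q* = 300.6897, P* = 143.0552.
At the floor P = 148.5, quantity demanded = (162.6 − 148.5)/0.065 = 216.9231.
Sellers' marginal cost at Q' = 216.9231: 119 + 0.08·216.9231 = 136.3538.
ΔQ = 300.6897 − 216.9231 = 83.7666; wedge = 148.5 − 136.3538 = 12.1462.
Welfare loss = ½ × 83.7666 × 12.1462 = 508.72.

508.72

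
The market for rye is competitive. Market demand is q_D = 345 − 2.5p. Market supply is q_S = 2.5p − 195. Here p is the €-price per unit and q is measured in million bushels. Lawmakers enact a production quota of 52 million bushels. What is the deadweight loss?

In inverse form: demand p = 138 − 0.4q, supply p = 78 + 0.4q.
Competitive equilibrium: 138 − 0.4q = 78 + 0.4q → q* = 75, p* = 108.
At q = 52: demand price = 138 − 0.4·52 = 117.2; supply price = 78 + 0.4·52 = 98.8.
Δq = 75 − 52 = 23; wedge = 117.2 − 98.8 = 18.4.
Welfare loss = ½ × 23 × 18.4 = €211.60 million.

€211.60 million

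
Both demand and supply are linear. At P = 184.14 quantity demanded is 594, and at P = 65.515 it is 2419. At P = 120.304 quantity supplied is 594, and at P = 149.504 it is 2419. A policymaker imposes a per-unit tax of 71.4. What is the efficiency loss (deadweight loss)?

31468.89

Demand slope = (65.515 − 184.14)/(2419 − 594) = −0.065, so P = 222.75 − 0.065Q.
Supply slope = (149.504 − 120.304)/(2419 − 594) = 0.016, so P = 110.8 + 0.016Q.
Competitive equilibrium: 222.75 − 0.065Q = 110.8 + 0.016Q → Q* = 1382.0988, P* = 132.9136.
With the tax, the buyer price exceeds the seller price by 71.4: (222.75 − 0.065Q) − (110.8 + 0.016Q) = 71.4 → Q' = 500.6173.
ΔQ = 1382.0988 − 500.6173 = 881.4815; the wedge equals the tax, 71.4.
Deadweight loss = ½ × 881.4815 × 71.4 = 31468.89.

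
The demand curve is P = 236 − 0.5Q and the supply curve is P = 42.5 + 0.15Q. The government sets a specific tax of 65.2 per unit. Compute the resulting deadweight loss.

3270.03

Competitive equilibrium: 236 − 0.5Q = 42.5 + 0.15Q → Q* = 297.6923, P* = 87.1538.
With the tax, the buyer price exceeds the seller price by 65.2: (236 − 0.5Q) − (42.5 + 0.15Q) = 65.2 → Q' = 197.3846.
ΔQ = 297.6923 − 197.3846 = 100.3077; the wedge equals the tax, 65.2.
DWL = ½ × 100.3077 × 65.2 = 3270.03.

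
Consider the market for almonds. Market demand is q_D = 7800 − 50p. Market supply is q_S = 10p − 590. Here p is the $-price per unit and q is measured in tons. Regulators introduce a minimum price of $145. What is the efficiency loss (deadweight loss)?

In inverse form: demand p = 156 − 0.02q, supply p = 59 + 0.1q.
Competitive equilibrium: 156 − 0.02q = 59 + 0.1q → q* = 808.3333, p* = 139.8333.
At the floor p = 145, quantity demanded = (156 − 145)/0.02 = 550.
Sellers' marginal cost at q' = 550: 59 + 0.1·550 = 114.
Δq = 808.3333 − 550 = 258.3333; wedge = 145 − 114 = 31.
Deadweight loss = ½ × 258.3333 × 31 = $4004.17.

$4004.17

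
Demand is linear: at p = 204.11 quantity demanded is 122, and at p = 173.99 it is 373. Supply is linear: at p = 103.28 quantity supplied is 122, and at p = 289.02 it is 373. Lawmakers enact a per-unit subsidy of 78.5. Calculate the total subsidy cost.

Demand slope = (173.99 − 204.11)/(373 − 122) = −0.12, so p = 218.75 − 0.12q.
Supply slope = (289.02 − 103.28)/(373 − 122) = 0.74, so p = 13 + 0.74q.
Competitive equilibrium: 218.75 − 0.12q = 13 + 0.74q → q* = 239.2442, p* = 190.0407.
The subsidy lowers effective supply by 78.5: p = 0.74q − 65.5.
New quantity: 218.75 − 0.12q = 0.74q − 65.5 → q' = 330.5233.
Total subsidy cost = 78.5 × 330.5233 = 25946.08.

25946.08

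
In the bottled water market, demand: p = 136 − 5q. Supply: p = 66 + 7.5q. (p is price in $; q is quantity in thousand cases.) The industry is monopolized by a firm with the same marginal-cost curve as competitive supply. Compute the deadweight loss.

Competitive equilibrium: 136 − 5q = 66 + 7.5q → q* = 5.6, p* = 108.
Marginal revenue: MR = 136 − 10q. Set MR = MC: 136 − 10q = 66 + 7.5q → q_m = 4.
Price p_m = 136 − 5·4 = 116; MC(q_m) = 66 + 7.5·4 = 96.
Competitive q* = 5.6, so Δq = 1.6; wedge = 116 − 96 = 20.
DWL = ½ × 1.6 × 20 = $16 thousand.

$16 thousand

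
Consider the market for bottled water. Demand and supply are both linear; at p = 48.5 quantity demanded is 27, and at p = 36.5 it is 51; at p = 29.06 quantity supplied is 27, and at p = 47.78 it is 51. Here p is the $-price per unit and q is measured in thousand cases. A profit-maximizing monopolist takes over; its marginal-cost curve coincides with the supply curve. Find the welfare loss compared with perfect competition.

Demand slope = (36.5 − 48.5)/(51 − 27) = −0.5, so p = 62 − 0.5q.
Supply slope = (47.78 − 29.06)/(51 − 27) = 0.78, so p = 8 + 0.78q.
Competitive equilibrium: 62 − 0.5q = 8 + 0.78q → q* = 42.1875, p* = 40.9063.
Marginal revenue: MR = 62 − q. Set MR = MC: 62 − q = 8 + 0.78q → q_m = 30.3371.
Price p_m = 62 − 0.5·30.3371 = 46.8315; MC(q_m) = 8 + 0.78·30.3371 = 31.6629.
Competitive q* = 42.1875, so Δq = 11.8504; wedge = 46.8315 − 31.6629 = 15.1686.
Deadweight loss = ½ × 11.8504 × 15.1686 = $89.88 thousand.

$89.88 thousand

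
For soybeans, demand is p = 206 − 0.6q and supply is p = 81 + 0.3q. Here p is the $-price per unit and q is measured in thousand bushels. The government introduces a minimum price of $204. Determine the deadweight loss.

Competitive equilibrium: 206 − 0.6q = 81 + 0.3q → q* = 138.8889, p* = 122.6667.
At the floor p = 204, quantity demanded = (206 − 204)/0.6 = 3.3333.
Sellers' marginal cost at q' = 3.3333: 81 + 0.3·3.3333 = 82.
Δq = 138.8889 − 3.3333 = 135.5556; wedge = 204 − 82 = 122.
Deadweight loss = ½ × 135.5556 × 122 = $8268.89 thousand.

$8268.89 thousand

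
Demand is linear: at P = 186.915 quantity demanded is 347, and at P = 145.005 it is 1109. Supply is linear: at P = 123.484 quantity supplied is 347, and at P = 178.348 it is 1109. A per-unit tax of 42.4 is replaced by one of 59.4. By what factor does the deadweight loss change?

Demand slope = (145.005 − 186.915)/(1109 − 347) = −0.055, so P = 206 − 0.055Q.
Supply slope = (178.348 − 123.484)/(1109 − 347) = 0.072, so P = 98.5 + 0.072Q.
Competitive equilibrium: 206 − 0.055Q = 98.5 + 0.072Q → Q* = 846.4567, P* = 159.4449.
For a per-unit tax t: ΔQ = t/0.127, so DWL = ½·t·(t/0.127) = t²/0.254.
At t = 42.4: DWL = 7077.795. At t = 59.4: DWL = 13891.181.
Ratio = (59.4/42.4)² = 1.963.

1.963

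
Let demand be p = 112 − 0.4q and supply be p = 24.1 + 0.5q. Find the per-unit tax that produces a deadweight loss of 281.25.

22.5

Competitive equilibrium: 112 − 0.4q = 24.1 + 0.5q → q* = 97.6667, p* = 72.9333.
A tax t gives Δq = t/0.9 and wedge t, so DWL = t²/1.8.
t²/1.8 = 281.25 → t² = 506.25 → t = 22.5.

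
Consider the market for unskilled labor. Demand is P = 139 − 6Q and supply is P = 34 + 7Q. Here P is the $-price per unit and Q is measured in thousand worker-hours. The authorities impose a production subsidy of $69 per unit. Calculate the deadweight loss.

Competitive equilibrium: 139 − 6Q = 34 + 7Q → Q* = 8.0769, P* = 90.5385.
The subsidy lowers effective supply by 69: P = 7Q − 35.
New quantity: 139 − 6Q = 7Q − 35 → Q' = 13.3846.
Overproduction ΔQ = 13.3846 − 8.0769 = 5.3077; wedge = subsidy = 69.
DWL = ½ × 5.3077 × 69 = $183.12 thousand.

$183.12 thousand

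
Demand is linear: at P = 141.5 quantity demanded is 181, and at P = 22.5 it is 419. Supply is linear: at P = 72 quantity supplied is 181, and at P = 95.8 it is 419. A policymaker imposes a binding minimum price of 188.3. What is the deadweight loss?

13158.70

Demand slope = (22.5 − 141.5)/(419 − 181) = −0.5, so P = 232 − 0.5Q.
Supply slope = (95.8 − 72)/(419 − 181) = 0.1, so P = 53.9 + 0.1Q.
Competitive equilibrium: 232 − 0.5Q = 53.9 + 0.1Q → Q* = 296.83333, P* = 83.58333.
At the floor P = 188.3, quantity demanded = (232 − 188.3)/0.5 = 87.4.
Sellers' marginal cost at Q' = 87.4: 53.9 + 0.1·87.4 = 62.64.
ΔQ = 296.83333 − 87.4 = 209.43333; wedge = 188.3 − 62.64 = 125.66.
DWL = ½ × 209.43333 × 125.66 = 13158.70.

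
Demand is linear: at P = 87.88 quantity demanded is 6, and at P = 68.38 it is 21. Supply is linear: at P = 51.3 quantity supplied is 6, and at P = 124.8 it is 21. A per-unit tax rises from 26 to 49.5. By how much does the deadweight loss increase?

Demand slope = (68.38 − 87.88)/(21 − 6) = −1.3, so P = 95.68 − 1.3Q.
Supply slope = (124.8 − 51.3)/(21 − 6) = 4.9, so P = 21.9 + 4.9Q.
Competitive equilibrium: 95.68 − 1.3Q = 21.9 + 4.9Q → Q* = 11.9, P* = 80.21.
For a per-unit tax t: ΔQ = t/6.2, so DWL = ½·t·(t/6.2) = t²/12.4.
At t = 26: DWL = 54.5161. At t = 49.5: DWL = 197.6008.
Increase = 197.6008 − 54.5161 = 143.08.

143.08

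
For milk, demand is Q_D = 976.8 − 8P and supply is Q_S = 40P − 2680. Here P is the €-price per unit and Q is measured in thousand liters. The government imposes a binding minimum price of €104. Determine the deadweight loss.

€3714.08 thousand

In inverse form: demand P = 122.1 − 0.125Q, supply P = 67 + 0.025Q.
Competitive equilibrium: 122.1 − 0.125Q = 67 + 0.025Q → Q* = 367.3333, P* = 76.1833.
At the floor P = 104, quantity demanded = (122.1 − 104)/0.125 = 144.8.
Sellers' marginal cost at Q' = 144.8: 67 + 0.025·144.8 = 70.62.
ΔQ = 367.3333 − 144.8 = 222.5333; wedge = 104 − 70.62 = 33.38.
Deadweight loss = ½ × 222.5333 × 33.38 = €3714.08 thousand.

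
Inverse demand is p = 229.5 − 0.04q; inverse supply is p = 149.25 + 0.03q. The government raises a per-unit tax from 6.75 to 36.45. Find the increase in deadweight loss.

9164.57

Competitive equilibrium: 229.5 − 0.04q = 149.25 + 0.03q → q* = 1146.4286, p* = 183.6429.
For a per-unit tax t: Δq = t/0.07, so DWL = ½·t·(t/0.07) = t²/0.14.
At t = 6.75: DWL = 325.446. At t = 36.45: DWL = 9490.018.
Increase = 9490.018 − 325.446 = 9164.57.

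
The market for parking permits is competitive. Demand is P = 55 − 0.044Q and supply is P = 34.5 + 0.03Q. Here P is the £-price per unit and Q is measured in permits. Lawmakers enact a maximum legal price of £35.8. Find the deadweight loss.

£2020.67

Competitive equilibrium: 55 − 0.044Q = 34.5 + 0.03Q → Q* = 277.027, P* = 42.8108.
At the ceiling P = 35.8, quantity supplied = (35.8 − 34.5)/0.03 = 43.3333.
Willingness to pay at Q' = 43.3333: 55 − 0.044·43.3333 = 53.0933.
ΔQ = 277.027 − 43.3333 = 233.6937; wedge = 53.0933 − 35.8 = 17.2933.
The triangle = ½ × 233.6937 × 17.2933 = £2020.67.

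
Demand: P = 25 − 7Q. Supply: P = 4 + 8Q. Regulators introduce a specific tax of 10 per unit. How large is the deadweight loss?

Competitive equilibrium: 25 − 7Q = 4 + 8Q → Q* = 1.4, P* = 15.2.
With the tax, the buyer price exceeds the seller price by 10: (25 − 7Q) − (4 + 8Q) = 10 → Q' = 0.7333.
ΔQ = 1.4 − 0.7333 = 0.6667; the wedge equals the tax, 10.
The triangle = ½ × 0.6667 × 10 = 3.33.

3.33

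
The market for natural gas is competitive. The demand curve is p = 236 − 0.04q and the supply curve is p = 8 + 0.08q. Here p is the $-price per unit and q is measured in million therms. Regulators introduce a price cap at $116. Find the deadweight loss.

$18150 million

Competitive equilibrium: 236 − 0.04q = 8 + 0.08q → q* = 1900, p* = 160.
At the ceiling p = 116, quantity supplied = (116 − 8)/0.08 = 1350.
Willingness to pay at q' = 1350: 236 − 0.04·1350 = 182.
Δq = 1900 − 1350 = 550; wedge = 182 − 116 = 66.
Welfare loss = ½ × 550 × 66 = $18150 million.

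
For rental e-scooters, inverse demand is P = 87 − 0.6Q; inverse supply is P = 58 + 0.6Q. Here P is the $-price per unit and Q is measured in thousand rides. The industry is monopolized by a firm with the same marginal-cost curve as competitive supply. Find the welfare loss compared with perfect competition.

Competitive equilibrium: 87 − 0.6Q = 58 + 0.6Q → Q* = 24.1667, P* = 72.5.
Marginal revenue: MR = 87 − 1.2Q. Set MR = MC: 87 − 1.2Q = 58 + 0.6Q → Q_m = 16.1111.
Price P_m = 87 − 0.6·16.1111 = 77.3333; MC(Q_m) = 58 + 0.6·16.1111 = 67.6667.
Competitive Q* = 24.1667, so ΔQ = 8.0556; wedge = 77.3333 − 67.6667 = 9.6666.
Welfare loss = ½ × 8.0556 × 9.6666 = $38.94 thousand.

$38.94 thousand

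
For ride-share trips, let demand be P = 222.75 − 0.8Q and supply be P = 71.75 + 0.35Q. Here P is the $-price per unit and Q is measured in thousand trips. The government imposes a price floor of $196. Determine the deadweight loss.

Competitive equilibrium: 222.75 − 0.8Q = 71.75 + 0.35Q → Q* = 131.3043, P* = 117.7065.
At the floor P = 196, quantity demanded = (222.75 − 196)/0.8 = 33.4375.
Sellers' marginal cost at Q' = 33.4375: 71.75 + 0.35·33.4375 = 83.4531.
ΔQ = 131.3043 − 33.4375 = 97.8668; wedge = 196 − 83.4531 = 112.5469.
Welfare loss = ½ × 97.8668 × 112.5469 = $5507.30 thousand.

$5507.30 thousand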